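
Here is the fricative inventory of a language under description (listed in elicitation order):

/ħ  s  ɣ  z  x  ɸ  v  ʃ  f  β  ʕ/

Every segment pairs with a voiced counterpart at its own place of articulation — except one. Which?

Bilabial: /ɸ/ ~ /β/
Labiodental: /f/ ~ /v/
Alveolar: /s/ ~ /z/
Velar: /x/ ~ /ɣ/
Pharyngeal: /ħ/ ~ /ʕ/
Postalveolar: only /ʃ/ (voiceless); no voiced partner.
So /ʃ/ is the unpaired segment.

/ʃ/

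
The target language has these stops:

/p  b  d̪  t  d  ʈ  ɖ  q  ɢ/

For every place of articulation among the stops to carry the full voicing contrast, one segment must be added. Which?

/t̪/

Voiceless: /p/ (bilabial), /t/ (alveolar), /ʈ/ (retroflex), /q/ (uvular).
Voiced: /b/ (bilabial), /d̪/ (dental), /d/ (alveolar), /ɖ/ (retroflex), /ɢ/ (uvular).
The dental row has no voiceless member, so the gap is the voiceless dental stop /t̪/.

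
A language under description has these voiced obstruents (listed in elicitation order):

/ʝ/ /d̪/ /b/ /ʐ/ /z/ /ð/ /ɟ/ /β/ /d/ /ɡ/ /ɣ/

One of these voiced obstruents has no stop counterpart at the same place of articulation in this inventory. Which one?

Bilabial: /b/ ~ /β/
Dental: /d̪/ ~ /ð/
Alveolar: /d/ ~ /z/
Palatal: /ɟ/ ~ /ʝ/
Velar: /ɡ/ ~ /ɣ/
Retroflex: only /ʐ/ (fricative); no stop partner.
So /ʐ/ is the unpaired segment.

/ʐ/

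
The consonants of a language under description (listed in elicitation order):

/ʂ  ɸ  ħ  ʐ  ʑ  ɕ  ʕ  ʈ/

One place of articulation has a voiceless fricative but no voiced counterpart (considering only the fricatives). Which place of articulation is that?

Voiceless: /ɸ/ (bilabial), /ʂ/ (retroflex), /ɕ/ (alveolo-palatal), /ħ/ (pharyngeal).
Voiced: /ʐ/ (retroflex), /ʑ/ (alveolo-palatal), /ʕ/ (pharyngeal).
Every place of articulation has a voiced member except bilabial, where /β/ would be expected.

bilabial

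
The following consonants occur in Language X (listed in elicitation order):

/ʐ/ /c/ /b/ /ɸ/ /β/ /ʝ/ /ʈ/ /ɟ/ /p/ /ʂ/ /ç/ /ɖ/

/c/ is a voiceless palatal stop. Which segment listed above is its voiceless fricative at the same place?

/ç/

The voiceless fricative at the same place is a voiceless palatal fricative — in this inventory, /ç/.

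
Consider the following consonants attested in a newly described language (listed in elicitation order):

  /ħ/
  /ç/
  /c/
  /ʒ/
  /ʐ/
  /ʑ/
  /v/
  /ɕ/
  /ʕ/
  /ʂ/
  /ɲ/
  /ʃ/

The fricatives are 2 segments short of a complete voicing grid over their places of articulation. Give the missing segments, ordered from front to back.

/f/, /ʝ/

labiodental: voiceless —, voiced /v/.
postalveolar: voiceless /ʃ/, voiced /ʒ/.
retroflex: voiceless /ʂ/, voiced /ʐ/.
alveolo-palatal: voiceless /ɕ/, voiced /ʑ/.
palatal: voiceless /ç/, voiced —.
pharyngeal: voiceless /ħ/, voiced /ʕ/.
Gaps, from front to back: labiodental lacks voiceless (/f/); palatal lacks voiced (/ʝ/).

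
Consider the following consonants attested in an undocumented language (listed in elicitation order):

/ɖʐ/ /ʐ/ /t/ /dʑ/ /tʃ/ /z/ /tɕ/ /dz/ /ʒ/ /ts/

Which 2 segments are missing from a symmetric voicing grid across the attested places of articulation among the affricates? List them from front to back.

place of articulation  voiceless  voiced  
alveolar          ts        dz      
postalveolar      tʃ        —       
retroflex         —         ɖʐ      
alveolo-palatal   tɕ        dʑ      
Gaps, from front to back: postalveolar lacks voiced (/dʒ/); retroflex lacks voiceless (/ʈʂ/).

/dʒ/, /ʈʂ/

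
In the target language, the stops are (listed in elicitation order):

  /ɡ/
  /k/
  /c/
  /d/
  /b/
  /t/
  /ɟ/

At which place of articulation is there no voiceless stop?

Voiceless: /t/ (alveolar), /c/ (palatal), /k/ (velar).
Voiced: /b/ (bilabial), /d/ (alveolar), /ɟ/ (palatal), /ɡ/ (velar).
Every place of articulation has a voiceless member except bilabial, where /p/ would be expected.

bilabial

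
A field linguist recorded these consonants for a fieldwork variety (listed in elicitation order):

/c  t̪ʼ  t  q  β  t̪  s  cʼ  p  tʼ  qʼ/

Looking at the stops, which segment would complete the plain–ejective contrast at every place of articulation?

/pʼ/

Plain: /p/ (bilabial), /t̪/ (dental), /t/ (alveolar), /c/ (palatal), /q/ (uvular).
Ejective: /t̪ʼ/ (dental), /tʼ/ (alveolar), /cʼ/ (palatal), /qʼ/ (uvular).
The bilabial row has no ejective member, so the gap is the ejective bilabial stop /pʼ/.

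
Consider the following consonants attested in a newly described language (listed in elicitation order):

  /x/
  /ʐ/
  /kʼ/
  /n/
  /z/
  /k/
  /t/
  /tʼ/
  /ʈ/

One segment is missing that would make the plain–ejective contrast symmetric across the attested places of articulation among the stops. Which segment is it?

/ʈʼ/

place of articulation  plain     ejective
alveolar          t         tʼ      
retroflex         ʈ         —       
velar             k         kʼ      
The retroflex row has no ejective member, so the gap is the ejective retroflex stop /ʈʼ/.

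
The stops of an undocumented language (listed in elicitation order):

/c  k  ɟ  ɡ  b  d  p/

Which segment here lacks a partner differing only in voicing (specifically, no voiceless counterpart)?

Bilabial: /p/ ~ /b/
Palatal: /c/ ~ /ɟ/
Velar: /k/ ~ /ɡ/
Alveolar: only /d/ (voiced); no voiceless partner.
So /d/ is the unpaired segment.

/d/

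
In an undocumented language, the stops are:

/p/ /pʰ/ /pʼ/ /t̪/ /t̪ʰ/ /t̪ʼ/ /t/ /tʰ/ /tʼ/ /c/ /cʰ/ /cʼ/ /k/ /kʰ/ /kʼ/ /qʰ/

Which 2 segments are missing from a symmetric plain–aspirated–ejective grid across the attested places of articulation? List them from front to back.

/q/, /qʼ/

bilabial: plain /p/, aspirated /pʰ/, ejective /pʼ/.
dental: plain /t̪/, aspirated /t̪ʰ/, ejective /t̪ʼ/.
alveolar: plain /t/, aspirated /tʰ/, ejective /tʼ/.
palatal: plain /c/, aspirated /cʰ/, ejective /cʼ/.
velar: plain /k/, aspirated /kʰ/, ejective /kʼ/.
uvular: plain —, aspirated /qʰ/, ejective —.
Gaps, from front to back: uvular lacks plain (/q/); uvular lacks ejective (/qʼ/).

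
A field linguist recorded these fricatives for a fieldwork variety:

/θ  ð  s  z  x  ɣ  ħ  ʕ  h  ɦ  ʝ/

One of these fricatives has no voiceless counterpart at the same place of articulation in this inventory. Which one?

Dental: /θ/ ~ /ð/
Alveolar: /s/ ~ /z/
Velar: /x/ ~ /ɣ/
Pharyngeal: /ħ/ ~ /ʕ/
Glottal: /h/ ~ /ɦ/
Palatal: only /ʝ/ (voiced); no voiceless partner.
So /ʝ/ is the unpaired segment.

/ʝ/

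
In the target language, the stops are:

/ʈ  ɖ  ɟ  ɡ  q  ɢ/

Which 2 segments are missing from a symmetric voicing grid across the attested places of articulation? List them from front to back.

retroflex: voiceless /ʈ/, voiced /ɖ/.
palatal: voiceless —, voiced /ɟ/.
velar: voiceless —, voiced /ɡ/.
uvular: voiceless /q/, voiced /ɢ/.
Gaps, from front to back: palatal lacks voiceless (/c/); velar lacks voiceless (/k/).

/c/, /k/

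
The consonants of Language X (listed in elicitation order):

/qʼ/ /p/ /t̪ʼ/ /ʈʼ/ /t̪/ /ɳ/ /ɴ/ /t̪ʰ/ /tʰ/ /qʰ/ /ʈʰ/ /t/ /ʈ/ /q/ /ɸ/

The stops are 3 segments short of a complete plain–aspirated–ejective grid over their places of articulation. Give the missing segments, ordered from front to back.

Plain: /p/ (bilabial), /t̪/ (dental), /t/ (alveolar), /ʈ/ (retroflex), /q/ (uvular).
Aspirated: /t̪ʰ/ (dental), /tʰ/ (alveolar), /ʈʰ/ (retroflex), /qʰ/ (uvular).
Ejective: /t̪ʼ/ (dental), /ʈʼ/ (retroflex), /qʼ/ (uvular).
Gaps, from front to back: bilabial lacks aspirated (/pʰ/); bilabial lacks ejective (/pʼ/); alveolar lacks ejective (/tʼ/).

/pʰ/, /pʼ/, /tʼ/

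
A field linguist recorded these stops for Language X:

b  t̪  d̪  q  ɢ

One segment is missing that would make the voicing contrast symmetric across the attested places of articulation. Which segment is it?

/p/

Voiceless: /t̪/ (dental), /q/ (uvular).
Voiced: /b/ (bilabial), /d̪/ (dental), /ɢ/ (uvular).
The bilabial row has no voiceless member, so the gap is the voiceless bilabial stop /p/.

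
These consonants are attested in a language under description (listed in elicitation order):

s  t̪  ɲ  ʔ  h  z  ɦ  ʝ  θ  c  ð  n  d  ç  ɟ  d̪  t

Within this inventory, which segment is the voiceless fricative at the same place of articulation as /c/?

/ç/

/c/ is a voiceless palatal stop.
The voiceless fricative at the same place is a voiceless palatal fricative — in this inventory, /ç/.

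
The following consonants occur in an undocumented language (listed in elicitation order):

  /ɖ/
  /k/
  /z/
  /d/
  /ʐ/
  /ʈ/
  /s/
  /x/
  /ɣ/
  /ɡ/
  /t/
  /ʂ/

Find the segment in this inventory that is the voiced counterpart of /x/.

/x/ is a voiceless velar fricative.
The voiced counterpart is a voiced velar fricative — in this inventory, /ɣ/.

/ɣ/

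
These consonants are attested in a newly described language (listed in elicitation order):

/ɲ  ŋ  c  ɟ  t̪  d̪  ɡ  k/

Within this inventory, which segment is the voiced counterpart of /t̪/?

/d̪/

/t̪/ is a voiceless dental stop.
The voiced counterpart is a voiced dental stop — in this inventory, /d̪/.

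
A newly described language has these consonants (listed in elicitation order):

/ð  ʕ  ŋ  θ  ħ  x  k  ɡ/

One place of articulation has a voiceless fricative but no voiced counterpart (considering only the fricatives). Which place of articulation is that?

Voiceless: /θ/ (dental), /x/ (velar), /ħ/ (pharyngeal).
Voiced: /ð/ (dental), /ʕ/ (pharyngeal).
Every place of articulation has a voiced member except velar, where /ɣ/ would be expected.

velar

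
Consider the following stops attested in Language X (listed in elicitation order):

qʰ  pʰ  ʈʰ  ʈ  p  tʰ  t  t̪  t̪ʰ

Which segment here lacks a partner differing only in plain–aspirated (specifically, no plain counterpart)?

Bilabial: /p/ ~ /pʰ/
Dental: /t̪/ ~ /t̪ʰ/
Alveolar: /t/ ~ /tʰ/
Retroflex: /ʈ/ ~ /ʈʰ/
Uvular: only /qʰ/ (aspirated); no plain partner.
So /qʰ/ is the unpaired segment.

/qʰ/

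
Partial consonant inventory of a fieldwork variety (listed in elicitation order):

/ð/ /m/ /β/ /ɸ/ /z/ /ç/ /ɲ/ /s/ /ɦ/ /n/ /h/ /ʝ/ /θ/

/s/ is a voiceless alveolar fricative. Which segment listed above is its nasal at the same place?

The nasal at the same place is an alveolar nasal — in this inventory, /n/.

/n/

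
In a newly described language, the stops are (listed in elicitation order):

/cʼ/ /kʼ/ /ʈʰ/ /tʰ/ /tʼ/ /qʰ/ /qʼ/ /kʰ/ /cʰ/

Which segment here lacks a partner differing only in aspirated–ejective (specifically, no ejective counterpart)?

Alveolar: /tʰ/ ~ /tʼ/
Palatal: /cʰ/ ~ /cʼ/
Velar: /kʰ/ ~ /kʼ/
Uvular: /qʰ/ ~ /qʼ/
Retroflex: only /ʈʰ/ (aspirated); no ejective partner.
So /ʈʰ/ is the unpaired segment.

/ʈʰ/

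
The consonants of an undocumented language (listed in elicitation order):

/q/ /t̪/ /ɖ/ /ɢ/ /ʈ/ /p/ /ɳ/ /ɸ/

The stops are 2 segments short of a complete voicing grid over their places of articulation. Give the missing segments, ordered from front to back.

bilabial: voiceless /p/, voiced —.
dental: voiceless /t̪/, voiced —.
retroflex: voiceless /ʈ/, voiced /ɖ/.
uvular: voiceless /q/, voiced /ɢ/.
Gaps, from front to back: bilabial lacks voiced (/b/); dental lacks voiced (/d̪/).

/b/, /d̪/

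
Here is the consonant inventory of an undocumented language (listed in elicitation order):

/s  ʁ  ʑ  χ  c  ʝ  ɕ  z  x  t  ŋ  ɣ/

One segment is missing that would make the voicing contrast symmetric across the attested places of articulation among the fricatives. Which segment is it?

Voiceless: /s/ (alveolar), /ɕ/ (alveolo-palatal), /x/ (velar), /χ/ (uvular).
Voiced: /z/ (alveolar), /ʑ/ (alveolo-palatal), /ʝ/ (palatal), /ɣ/ (velar), /ʁ/ (uvular).
The palatal row has no voiceless member, so the gap is the voiceless palatal fricative /ç/.

/ç/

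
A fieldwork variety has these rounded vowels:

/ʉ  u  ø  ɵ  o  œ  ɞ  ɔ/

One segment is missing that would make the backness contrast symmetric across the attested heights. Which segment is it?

/y/

high: front —, central /ʉ/, back /u/.
high-mid: front /ø/, central /ɵ/, back /o/.
low-mid: front /œ/, central /ɞ/, back /ɔ/.
The high row has no front member, so the gap is the high front rounded vowel /y/.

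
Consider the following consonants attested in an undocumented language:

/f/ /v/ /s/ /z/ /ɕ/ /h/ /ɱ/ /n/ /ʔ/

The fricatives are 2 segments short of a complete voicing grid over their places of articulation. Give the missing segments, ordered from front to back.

/ʑ/, /ɦ/

Voiceless: /f/ (labiodental), /s/ (alveolar), /ɕ/ (alveolo-palatal), /h/ (glottal).
Voiced: /v/ (labiodental), /z/ (alveolar).
Gaps, from front to back: alveolo-palatal lacks voiced (/ʑ/); glottal lacks voiced (/ɦ/).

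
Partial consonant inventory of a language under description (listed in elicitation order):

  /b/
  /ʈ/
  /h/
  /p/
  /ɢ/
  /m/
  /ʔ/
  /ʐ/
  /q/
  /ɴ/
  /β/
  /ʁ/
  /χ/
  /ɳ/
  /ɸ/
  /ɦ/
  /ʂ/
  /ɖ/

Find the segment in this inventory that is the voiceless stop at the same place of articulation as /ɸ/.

/ɸ/ is a voiceless bilabial fricative.
The voiceless stop at the same place is a voiceless bilabial stop — in this inventory, /p/.

/p/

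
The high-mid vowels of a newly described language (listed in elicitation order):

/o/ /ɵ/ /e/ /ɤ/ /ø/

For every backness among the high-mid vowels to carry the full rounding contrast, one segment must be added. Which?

/ɘ/

backness          unrounded  rounded 
front             e         ø       
central           —         ɵ       
back              ɤ         o       
The central row has no unrounded member, so the gap is the central unrounded vowel /ɘ/.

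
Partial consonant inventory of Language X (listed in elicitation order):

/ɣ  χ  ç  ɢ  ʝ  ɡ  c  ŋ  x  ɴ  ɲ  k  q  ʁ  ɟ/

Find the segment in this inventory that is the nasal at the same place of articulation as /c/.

/c/ is a voiceless palatal stop.
The nasal at the same place is a palatal nasal — in this inventory, /ɲ/.

/ɲ/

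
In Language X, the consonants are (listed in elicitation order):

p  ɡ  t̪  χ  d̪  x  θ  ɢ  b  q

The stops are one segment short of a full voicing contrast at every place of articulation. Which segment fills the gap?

place of articulation  voiceless  voiced  
bilabial          p         b       
dental            t̪        d̪      
velar             —         ɡ       
uvular            q         ɢ       
The velar row has no voiceless member, so the gap is the voiceless velar stop /k/.

/k/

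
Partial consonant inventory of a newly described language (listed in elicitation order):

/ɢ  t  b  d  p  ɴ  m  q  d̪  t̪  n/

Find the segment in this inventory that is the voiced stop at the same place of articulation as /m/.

/m/ is a bilabial nasal.
The voiced stop at the same place is a voiced bilabial stop — in this inventory, /b/.

/b/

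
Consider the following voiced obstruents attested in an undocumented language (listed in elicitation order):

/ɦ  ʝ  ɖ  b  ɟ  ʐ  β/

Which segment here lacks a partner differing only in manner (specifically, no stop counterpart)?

/ɦ/

Bilabial: /b/ ~ /β/
Retroflex: /ɖ/ ~ /ʐ/
Palatal: /ɟ/ ~ /ʝ/
Glottal: only /ɦ/ (fricative); no stop partner.
So /ɦ/ is the unpaired segment.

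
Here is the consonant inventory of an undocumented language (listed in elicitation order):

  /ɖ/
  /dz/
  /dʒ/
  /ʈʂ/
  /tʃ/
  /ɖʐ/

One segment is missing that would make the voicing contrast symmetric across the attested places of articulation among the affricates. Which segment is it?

alveolar: voiceless —, voiced /dz/.
postalveolar: voiceless /tʃ/, voiced /dʒ/.
retroflex: voiceless /ʈʂ/, voiced /ɖʐ/.
The alveolar row has no voiceless member, so the gap is the voiceless alveolar affricate /ts/.

/ts/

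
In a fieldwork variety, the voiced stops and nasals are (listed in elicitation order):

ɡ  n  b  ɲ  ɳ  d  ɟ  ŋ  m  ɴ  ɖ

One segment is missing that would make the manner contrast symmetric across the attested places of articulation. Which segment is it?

/ɢ/

bilabial: oral stop /b/, nasal /m/.
alveolar: oral stop /d/, nasal /n/.
retroflex: oral stop /ɖ/, nasal /ɳ/.
palatal: oral stop /ɟ/, nasal /ɲ/.
velar: oral stop /ɡ/, nasal /ŋ/.
uvular: oral stop —, nasal /ɴ/.
The uvular row has no oral stop member, so the gap is the uvular oral stop /ɢ/.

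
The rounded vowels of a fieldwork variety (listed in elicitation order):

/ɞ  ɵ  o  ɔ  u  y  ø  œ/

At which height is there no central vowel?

Front: /y/ (high), /ø/ (high-mid), /œ/ (low-mid).
Central: /ɵ/ (high-mid), /ɞ/ (low-mid).
Back: /u/ (high), /o/ (high-mid), /ɔ/ (low-mid).
Every height has a central member except high, where /ʉ/ would be expected.

high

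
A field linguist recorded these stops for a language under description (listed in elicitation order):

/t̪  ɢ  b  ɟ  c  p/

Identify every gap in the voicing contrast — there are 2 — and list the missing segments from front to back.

/d̪/, /q/

Voiceless: /p/ (bilabial), /t̪/ (dental), /c/ (palatal).
Voiced: /b/ (bilabial), /ɟ/ (palatal), /ɢ/ (uvular).
Gaps, from front to back: dental lacks voiced (/d̪/); uvular lacks voiceless (/q/).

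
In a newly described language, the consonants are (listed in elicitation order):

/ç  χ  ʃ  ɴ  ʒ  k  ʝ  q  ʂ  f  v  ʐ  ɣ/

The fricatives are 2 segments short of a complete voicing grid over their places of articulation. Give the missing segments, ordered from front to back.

place of articulation  voiceless  voiced  
labiodental       f         v       
postalveolar      ʃ         ʒ       
retroflex         ʂ         ʐ       
palatal           ç         ʝ       
velar             —         ɣ       
uvular            χ         —       
Gaps, from front to back: velar lacks voiceless (/x/); uvular lacks voiced (/ʁ/).

/x/, /ʁ/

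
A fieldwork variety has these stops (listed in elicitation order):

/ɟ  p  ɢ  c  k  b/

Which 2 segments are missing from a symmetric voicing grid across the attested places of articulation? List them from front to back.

/ɡ/, /q/

place of articulation  voiceless  voiced  
bilabial          p         b       
palatal           c         ɟ       
velar             k         —       
uvular            —         ɢ       
Gaps, from front to back: velar lacks voiced (/ɡ/); uvular lacks voiceless (/q/).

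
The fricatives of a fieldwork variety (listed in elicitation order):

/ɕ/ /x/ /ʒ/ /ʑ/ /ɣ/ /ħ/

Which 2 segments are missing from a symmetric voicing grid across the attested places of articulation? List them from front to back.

place of articulation  voiceless  voiced  
postalveolar      —         ʒ       
alveolo-palatal   ɕ         ʑ       
velar             x         ɣ       
pharyngeal        ħ         —       
Gaps, from front to back: postalveolar lacks voiceless (/ʃ/); pharyngeal lacks voiced (/ʕ/).

/ʃ/, /ʕ/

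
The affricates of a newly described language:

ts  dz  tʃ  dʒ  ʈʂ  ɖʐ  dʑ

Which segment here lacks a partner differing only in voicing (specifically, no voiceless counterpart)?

Alveolar: /ts/ ~ /dz/
Postalveolar: /tʃ/ ~ /dʒ/
Retroflex: /ʈʂ/ ~ /ɖʐ/
Alveolo-palatal: only /dʑ/ (voiced); no voiceless partner.
So /dʑ/ is the unpaired segment.

/dʑ/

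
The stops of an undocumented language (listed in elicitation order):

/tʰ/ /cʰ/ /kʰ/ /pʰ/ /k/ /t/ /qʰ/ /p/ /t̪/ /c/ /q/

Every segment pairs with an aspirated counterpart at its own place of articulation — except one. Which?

/t̪/

Bilabial: /p/ ~ /pʰ/
Alveolar: /t/ ~ /tʰ/
Palatal: /c/ ~ /cʰ/
Velar: /k/ ~ /kʰ/
Uvular: /q/ ~ /qʰ/
Dental: only /t̪/ (plain); no aspirated partner.
So /t̪/ is the unpaired segment.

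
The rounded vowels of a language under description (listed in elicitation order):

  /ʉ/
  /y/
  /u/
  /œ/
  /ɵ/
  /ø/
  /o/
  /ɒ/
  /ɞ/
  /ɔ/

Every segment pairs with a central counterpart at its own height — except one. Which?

High: /y/ ~ /ʉ/ ~ /u/
High-mid: /ø/ ~ /ɵ/ ~ /o/
Low-mid: /œ/ ~ /ɞ/ ~ /ɔ/
Low: only /ɒ/ (back); no central partner.
So /ɒ/ is the unpaired segment.

/ɒ/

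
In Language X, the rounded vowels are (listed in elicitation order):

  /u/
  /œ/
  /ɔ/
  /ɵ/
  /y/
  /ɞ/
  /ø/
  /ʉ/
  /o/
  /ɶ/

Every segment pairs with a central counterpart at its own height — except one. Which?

/ɶ/

High: /y/ ~ /ʉ/ ~ /u/
High-mid: /ø/ ~ /ɵ/ ~ /o/
Low-mid: /œ/ ~ /ɞ/ ~ /ɔ/
Low: only /ɶ/ (front); no central partner.
So /ɶ/ is the unpaired segment.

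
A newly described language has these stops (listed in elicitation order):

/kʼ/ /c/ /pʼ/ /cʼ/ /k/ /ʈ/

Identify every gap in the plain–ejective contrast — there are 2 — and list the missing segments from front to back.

/p/, /ʈʼ/

Plain: /ʈ/ (retroflex), /c/ (palatal), /k/ (velar).
Ejective: /pʼ/ (bilabial), /cʼ/ (palatal), /kʼ/ (velar).
Gaps, from front to back: bilabial lacks plain (/p/); retroflex lacks ejective (/ʈʼ/).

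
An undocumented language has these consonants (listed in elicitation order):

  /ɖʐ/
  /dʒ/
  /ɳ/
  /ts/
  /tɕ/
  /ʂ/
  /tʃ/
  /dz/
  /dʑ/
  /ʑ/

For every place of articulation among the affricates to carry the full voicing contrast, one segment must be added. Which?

Voiceless: /ts/ (alveolar), /tʃ/ (postalveolar), /tɕ/ (alveolo-palatal).
Voiced: /dz/ (alveolar), /dʒ/ (postalveolar), /ɖʐ/ (retroflex), /dʑ/ (alveolo-palatal).
The retroflex row has no voiceless member, so the gap is the voiceless retroflex affricate /ʈʂ/.

/ʈʂ/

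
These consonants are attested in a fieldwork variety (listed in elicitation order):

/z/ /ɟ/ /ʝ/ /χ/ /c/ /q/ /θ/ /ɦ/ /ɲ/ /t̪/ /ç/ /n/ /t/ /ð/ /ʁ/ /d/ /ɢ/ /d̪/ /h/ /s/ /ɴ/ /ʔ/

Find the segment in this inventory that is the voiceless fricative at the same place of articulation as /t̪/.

/θ/

/t̪/ is a voiceless dental stop.
The voiceless fricative at the same place is a voiceless dental fricative — in this inventory, /θ/.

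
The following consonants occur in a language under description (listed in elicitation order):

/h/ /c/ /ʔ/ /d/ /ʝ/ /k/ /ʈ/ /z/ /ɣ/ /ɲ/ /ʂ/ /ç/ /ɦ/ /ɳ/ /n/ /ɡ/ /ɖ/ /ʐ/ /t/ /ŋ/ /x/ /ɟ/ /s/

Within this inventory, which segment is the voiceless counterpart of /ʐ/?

/ʐ/ is a voiced retroflex fricative.
The voiceless counterpart is a voiceless retroflex fricative — in this inventory, /ʂ/.

/ʂ/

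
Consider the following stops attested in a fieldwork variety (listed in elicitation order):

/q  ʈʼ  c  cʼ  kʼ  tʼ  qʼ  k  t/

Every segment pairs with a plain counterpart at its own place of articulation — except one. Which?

/ʈʼ/

Alveolar: /t/ ~ /tʼ/
Palatal: /c/ ~ /cʼ/
Velar: /k/ ~ /kʼ/
Uvular: /q/ ~ /qʼ/
Retroflex: only /ʈʼ/ (ejective); no plain partner.
So /ʈʼ/ is the unpaired segment.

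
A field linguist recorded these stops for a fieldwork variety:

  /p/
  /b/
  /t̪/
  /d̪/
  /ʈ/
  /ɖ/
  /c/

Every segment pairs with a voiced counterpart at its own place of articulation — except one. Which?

/c/

Bilabial: /p/ ~ /b/
Dental: /t̪/ ~ /d̪/
Retroflex: /ʈ/ ~ /ɖ/
Palatal: only /c/ (voiceless); no voiced partner.
So /c/ is the unpaired segment.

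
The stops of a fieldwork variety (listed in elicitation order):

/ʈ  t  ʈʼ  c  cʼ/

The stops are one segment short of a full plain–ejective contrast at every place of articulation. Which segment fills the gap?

/tʼ/

Plain: /t/ (alveolar), /ʈ/ (retroflex), /c/ (palatal).
Ejective: /ʈʼ/ (retroflex), /cʼ/ (palatal).
The alveolar row has no ejective member, so the gap is the ejective alveolar stop /tʼ/.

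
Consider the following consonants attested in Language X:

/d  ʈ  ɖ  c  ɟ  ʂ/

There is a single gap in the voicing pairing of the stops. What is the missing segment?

alveolar: voiceless —, voiced /d/.
retroflex: voiceless /ʈ/, voiced /ɖ/.
palatal: voiceless /c/, voiced /ɟ/.
The alveolar row has no voiceless member, so the gap is the voiceless alveolar stop /t/.

/t/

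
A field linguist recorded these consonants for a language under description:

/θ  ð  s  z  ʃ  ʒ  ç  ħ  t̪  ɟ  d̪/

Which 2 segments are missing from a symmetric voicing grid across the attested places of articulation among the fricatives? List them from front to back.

/ʝ/, /ʕ/

dental: voiceless /θ/, voiced /ð/.
alveolar: voiceless /s/, voiced /z/.
postalveolar: voiceless /ʃ/, voiced /ʒ/.
palatal: voiceless /ç/, voiced —.
pharyngeal: voiceless /ħ/, voiced —.
Gaps, from front to back: palatal lacks voiced (/ʝ/); pharyngeal lacks voiced (/ʕ/).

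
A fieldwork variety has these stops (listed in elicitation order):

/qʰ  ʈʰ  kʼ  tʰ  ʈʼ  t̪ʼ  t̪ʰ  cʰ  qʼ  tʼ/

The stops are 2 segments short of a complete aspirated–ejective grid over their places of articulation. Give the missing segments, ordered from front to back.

/cʼ/, /kʰ/

Aspirated: /t̪ʰ/ (dental), /tʰ/ (alveolar), /ʈʰ/ (retroflex), /cʰ/ (palatal), /qʰ/ (uvular).
Ejective: /t̪ʼ/ (dental), /tʼ/ (alveolar), /ʈʼ/ (retroflex), /kʼ/ (velar), /qʼ/ (uvular).
Gaps, from front to back: palatal lacks ejective (/cʼ/); velar lacks aspirated (/kʰ/).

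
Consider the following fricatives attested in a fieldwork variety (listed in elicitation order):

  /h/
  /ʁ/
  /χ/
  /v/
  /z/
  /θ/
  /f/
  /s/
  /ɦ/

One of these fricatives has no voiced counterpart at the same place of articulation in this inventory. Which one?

/θ/

Labiodental: /f/ ~ /v/
Alveolar: /s/ ~ /z/
Uvular: /χ/ ~ /ʁ/
Glottal: /h/ ~ /ɦ/
Dental: only /θ/ (voiceless); no voiced partner.
So /θ/ is the unpaired segment.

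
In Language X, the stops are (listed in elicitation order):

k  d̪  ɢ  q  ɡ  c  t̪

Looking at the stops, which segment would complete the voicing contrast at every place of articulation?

place of articulation  voiceless  voiced  
dental            t̪        d̪      
palatal           c         —       
velar             k         ɡ       
uvular            q         ɢ       
The palatal row has no voiced member, so the gap is the voiced palatal stop /ɟ/.

/ɟ/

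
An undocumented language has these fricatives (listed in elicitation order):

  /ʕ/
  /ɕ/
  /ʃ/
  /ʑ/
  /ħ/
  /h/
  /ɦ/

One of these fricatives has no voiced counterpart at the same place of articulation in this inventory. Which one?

Alveolo-palatal: /ɕ/ ~ /ʑ/
Pharyngeal: /ħ/ ~ /ʕ/
Glottal: /h/ ~ /ɦ/
Postalveolar: only /ʃ/ (voiceless); no voiced partner.
So /ʃ/ is the unpaired segment.

/ʃ/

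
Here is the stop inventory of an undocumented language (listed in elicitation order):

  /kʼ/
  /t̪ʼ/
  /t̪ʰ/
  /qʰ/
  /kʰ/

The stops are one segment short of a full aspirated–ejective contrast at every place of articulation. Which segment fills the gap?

dental: aspirated /t̪ʰ/, ejective /t̪ʼ/.
velar: aspirated /kʰ/, ejective /kʼ/.
uvular: aspirated /qʰ/, ejective —.
The uvular row has no ejective member, so the gap is the ejective uvular stop /qʼ/.

/qʼ/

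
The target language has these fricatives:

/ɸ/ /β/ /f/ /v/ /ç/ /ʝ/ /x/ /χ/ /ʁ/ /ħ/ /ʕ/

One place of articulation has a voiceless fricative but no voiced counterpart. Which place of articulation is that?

bilabial: voiceless /ɸ/, voiced /β/.
labiodental: voiceless /f/, voiced /v/.
palatal: voiceless /ç/, voiced /ʝ/.
velar: voiceless /x/, voiced —.
uvular: voiceless /χ/, voiced /ʁ/.
pharyngeal: voiceless /ħ/, voiced /ʕ/.
Every place of articulation has a voiced member except velar, where /ɣ/ would be expected.

velar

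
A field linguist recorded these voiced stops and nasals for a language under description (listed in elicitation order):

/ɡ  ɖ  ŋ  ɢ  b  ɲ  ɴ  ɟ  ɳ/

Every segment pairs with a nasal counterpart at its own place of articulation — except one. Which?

Retroflex: /ɖ/ ~ /ɳ/
Palatal: /ɟ/ ~ /ɲ/
Velar: /ɡ/ ~ /ŋ/
Uvular: /ɢ/ ~ /ɴ/
Bilabial: only /b/ (oral stop); no nasal partner.
So /b/ is the unpaired segment.

/b/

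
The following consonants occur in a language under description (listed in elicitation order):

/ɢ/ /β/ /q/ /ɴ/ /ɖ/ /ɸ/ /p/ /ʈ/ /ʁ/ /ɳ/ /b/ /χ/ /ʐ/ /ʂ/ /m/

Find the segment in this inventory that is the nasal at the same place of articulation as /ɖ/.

/ɖ/ is a voiced retroflex stop.
The nasal at the same place is a retroflex nasal — in this inventory, /ɳ/.

/ɳ/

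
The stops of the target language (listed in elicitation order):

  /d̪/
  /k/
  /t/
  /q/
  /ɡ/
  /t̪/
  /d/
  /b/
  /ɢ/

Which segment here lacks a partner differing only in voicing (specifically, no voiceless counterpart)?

Dental: /t̪/ ~ /d̪/
Alveolar: /t/ ~ /d/
Velar: /k/ ~ /ɡ/
Uvular: /q/ ~ /ɢ/
Bilabial: only /b/ (voiced); no voiceless partner.
So /b/ is the unpaired segment.

/b/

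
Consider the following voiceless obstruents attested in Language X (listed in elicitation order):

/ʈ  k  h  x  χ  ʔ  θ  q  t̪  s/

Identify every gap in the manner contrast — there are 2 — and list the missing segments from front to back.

/t/, /ʂ/

place of articulation  stop      fricative
dental            t̪        θ       
alveolar          —         s       
retroflex         ʈ         —       
velar             k         x       
uvular            q         χ       
glottal           ʔ         h       
Gaps, from front to back: alveolar lacks stop (/t/); retroflex lacks fricative (/ʂ/).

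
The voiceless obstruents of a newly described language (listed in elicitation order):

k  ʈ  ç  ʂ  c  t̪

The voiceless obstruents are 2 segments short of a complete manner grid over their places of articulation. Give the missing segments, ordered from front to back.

Stop: /t̪/ (dental), /ʈ/ (retroflex), /c/ (palatal), /k/ (velar).
Fricative: /ʂ/ (retroflex), /ç/ (palatal).
Gaps, from front to back: dental lacks fricative (/θ/); velar lacks fricative (/x/).

/θ/, /x/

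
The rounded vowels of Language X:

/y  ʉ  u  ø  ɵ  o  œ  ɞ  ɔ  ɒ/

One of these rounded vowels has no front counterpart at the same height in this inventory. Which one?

High: /y/ ~ /ʉ/ ~ /u/
High-mid: /ø/ ~ /ɵ/ ~ /o/
Low-mid: /œ/ ~ /ɞ/ ~ /ɔ/
Low: only /ɒ/ (back); no front partner.
So /ɒ/ is the unpaired segment.

/ɒ/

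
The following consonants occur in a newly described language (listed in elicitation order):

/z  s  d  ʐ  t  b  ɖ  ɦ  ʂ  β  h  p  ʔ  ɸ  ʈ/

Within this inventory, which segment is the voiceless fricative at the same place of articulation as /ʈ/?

/ʂ/

/ʈ/ is a voiceless retroflex stop.
The voiceless fricative at the same place is a voiceless retroflex fricative — in this inventory, /ʂ/.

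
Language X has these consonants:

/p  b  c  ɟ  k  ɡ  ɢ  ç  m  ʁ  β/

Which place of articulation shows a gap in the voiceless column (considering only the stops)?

uvular

Voiceless: /p/ (bilabial), /c/ (palatal), /k/ (velar).
Voiced: /b/ (bilabial), /ɟ/ (palatal), /ɡ/ (velar), /ɢ/ (uvular).
Every place of articulation has a voiceless member except uvular, where /q/ would be expected.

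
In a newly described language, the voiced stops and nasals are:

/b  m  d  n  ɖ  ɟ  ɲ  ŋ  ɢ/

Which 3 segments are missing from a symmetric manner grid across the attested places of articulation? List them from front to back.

/ɳ/, /ɡ/, /ɴ/

place of articulation  oral stop  nasal   
bilabial          b         m       
alveolar          d         n       
retroflex         ɖ         —       
palatal           ɟ         ɲ       
velar             —         ŋ       
uvular            ɢ         —       
Gaps, from front to back: retroflex lacks nasal (/ɳ/); velar lacks oral stop (/ɡ/); uvular lacks nasal (/ɴ/).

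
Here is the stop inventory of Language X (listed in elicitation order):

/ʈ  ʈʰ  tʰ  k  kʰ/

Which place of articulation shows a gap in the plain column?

alveolar

alveolar: plain —, aspirated /tʰ/.
retroflex: plain /ʈ/, aspirated /ʈʰ/.
velar: plain /k/, aspirated /kʰ/.
Every place of articulation has a plain member except alveolar, where /t/ would be expected.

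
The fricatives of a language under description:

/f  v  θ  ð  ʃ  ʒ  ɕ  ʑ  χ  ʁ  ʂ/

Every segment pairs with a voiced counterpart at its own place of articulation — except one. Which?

/ʂ/

Labiodental: /f/ ~ /v/
Dental: /θ/ ~ /ð/
Postalveolar: /ʃ/ ~ /ʒ/
Alveolo-palatal: /ɕ/ ~ /ʑ/
Uvular: /χ/ ~ /ʁ/
Retroflex: only /ʂ/ (voiceless); no voiced partner.
So /ʂ/ is the unpaired segment.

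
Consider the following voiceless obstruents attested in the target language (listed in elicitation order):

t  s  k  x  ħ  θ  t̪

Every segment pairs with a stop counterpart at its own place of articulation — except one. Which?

Dental: /t̪/ ~ /θ/
Alveolar: /t/ ~ /s/
Velar: /k/ ~ /x/
Pharyngeal: only /ħ/ (fricative); no stop partner.
So /ħ/ is the unpaired segment.

/ħ/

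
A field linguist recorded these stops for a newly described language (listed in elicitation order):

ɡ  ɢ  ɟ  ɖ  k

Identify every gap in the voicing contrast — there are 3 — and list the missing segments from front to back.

place of articulation  voiceless  voiced  
retroflex         —         ɖ       
palatal           —         ɟ       
velar             k         ɡ       
uvular            —         ɢ       
Gaps, from front to back: retroflex lacks voiceless (/ʈ/); palatal lacks voiceless (/c/); uvular lacks voiceless (/q/).

/ʈ/, /c/, /q/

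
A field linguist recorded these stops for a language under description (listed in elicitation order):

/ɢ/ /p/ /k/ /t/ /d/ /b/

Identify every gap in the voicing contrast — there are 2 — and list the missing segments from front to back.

bilabial: voiceless /p/, voiced /b/.
alveolar: voiceless /t/, voiced /d/.
velar: voiceless /k/, voiced —.
uvular: voiceless —, voiced /ɢ/.
Gaps, from front to back: velar lacks voiced (/ɡ/); uvular lacks voiceless (/q/).

/ɡ/, /q/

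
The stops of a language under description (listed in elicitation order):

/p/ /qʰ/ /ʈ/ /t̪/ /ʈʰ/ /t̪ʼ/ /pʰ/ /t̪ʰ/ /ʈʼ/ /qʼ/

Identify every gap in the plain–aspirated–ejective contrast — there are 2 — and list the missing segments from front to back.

Plain: /p/ (bilabial), /t̪/ (dental), /ʈ/ (retroflex).
Aspirated: /pʰ/ (bilabial), /t̪ʰ/ (dental), /ʈʰ/ (retroflex), /qʰ/ (uvular).
Ejective: /t̪ʼ/ (dental), /ʈʼ/ (retroflex), /qʼ/ (uvular).
Gaps, from front to back: bilabial lacks ejective (/pʼ/); uvular lacks plain (/q/).

/pʼ/, /q/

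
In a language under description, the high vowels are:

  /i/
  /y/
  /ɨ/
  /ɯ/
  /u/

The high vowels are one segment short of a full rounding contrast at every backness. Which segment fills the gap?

Unrounded: /i/ (front), /ɨ/ (central), /ɯ/ (back).
Rounded: /y/ (front), /u/ (back).
The central row has no rounded member, so the gap is the central rounded vowel /ʉ/.

/ʉ/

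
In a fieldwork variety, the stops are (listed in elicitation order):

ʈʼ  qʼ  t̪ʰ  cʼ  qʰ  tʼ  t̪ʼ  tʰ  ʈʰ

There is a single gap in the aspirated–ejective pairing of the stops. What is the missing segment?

dental: aspirated /t̪ʰ/, ejective /t̪ʼ/.
alveolar: aspirated /tʰ/, ejective /tʼ/.
retroflex: aspirated /ʈʰ/, ejective /ʈʼ/.
palatal: aspirated —, ejective /cʼ/.
uvular: aspirated /qʰ/, ejective /qʼ/.
The palatal row has no aspirated member, so the gap is the aspirated palatal stop /cʰ/.

/cʰ/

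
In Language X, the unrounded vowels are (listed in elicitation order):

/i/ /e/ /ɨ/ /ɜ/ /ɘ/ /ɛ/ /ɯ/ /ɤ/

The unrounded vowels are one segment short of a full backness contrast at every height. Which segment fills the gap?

high: front /i/, central /ɨ/, back /ɯ/.
high-mid: front /e/, central /ɘ/, back /ɤ/.
low-mid: front /ɛ/, central /ɜ/, back —.
The low-mid row has no back member, so the gap is the low-mid back unrounded vowel /ʌ/.

/ʌ/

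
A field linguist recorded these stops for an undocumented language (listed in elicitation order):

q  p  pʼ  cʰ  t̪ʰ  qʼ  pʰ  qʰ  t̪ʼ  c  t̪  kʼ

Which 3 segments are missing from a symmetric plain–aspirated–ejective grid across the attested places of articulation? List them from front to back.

Plain: /p/ (bilabial), /t̪/ (dental), /c/ (palatal), /q/ (uvular).
Aspirated: /pʰ/ (bilabial), /t̪ʰ/ (dental), /cʰ/ (palatal), /qʰ/ (uvular).
Ejective: /pʼ/ (bilabial), /t̪ʼ/ (dental), /kʼ/ (velar), /qʼ/ (uvular).
Gaps, from front to back: palatal lacks ejective (/cʼ/); velar lacks plain (/k/); velar lacks aspirated (/kʰ/).

/cʼ/, /k/, /kʰ/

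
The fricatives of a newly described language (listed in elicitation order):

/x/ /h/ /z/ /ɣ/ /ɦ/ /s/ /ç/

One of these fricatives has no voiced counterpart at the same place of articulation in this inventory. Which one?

Alveolar: /s/ ~ /z/
Velar: /x/ ~ /ɣ/
Glottal: /h/ ~ /ɦ/
Palatal: only /ç/ (voiceless); no voiced partner.
So /ç/ is the unpaired segment.

/ç/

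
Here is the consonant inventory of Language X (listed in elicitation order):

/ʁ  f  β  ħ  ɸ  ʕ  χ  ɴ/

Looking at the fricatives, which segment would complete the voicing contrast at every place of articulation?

Voiceless: /ɸ/ (bilabial), /f/ (labiodental), /χ/ (uvular), /ħ/ (pharyngeal).
Voiced: /β/ (bilabial), /ʁ/ (uvular), /ʕ/ (pharyngeal).
The labiodental row has no voiced member, so the gap is the voiced labiodental fricative /v/.

/v/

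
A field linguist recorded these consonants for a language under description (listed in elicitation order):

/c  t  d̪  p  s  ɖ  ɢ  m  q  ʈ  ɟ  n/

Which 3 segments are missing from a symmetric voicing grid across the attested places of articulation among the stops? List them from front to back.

bilabial: voiceless /p/, voiced —.
dental: voiceless —, voiced /d̪/.
alveolar: voiceless /t/, voiced —.
retroflex: voiceless /ʈ/, voiced /ɖ/.
palatal: voiceless /c/, voiced /ɟ/.
uvular: voiceless /q/, voiced /ɢ/.
Gaps, from front to back: bilabial lacks voiced (/b/); dental lacks voiceless (/t̪/); alveolar lacks voiced (/d/).

/b/, /t̪/, /d/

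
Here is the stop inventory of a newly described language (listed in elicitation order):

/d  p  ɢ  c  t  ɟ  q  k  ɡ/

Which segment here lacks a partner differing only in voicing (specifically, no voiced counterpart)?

Alveolar: /t/ ~ /d/
Palatal: /c/ ~ /ɟ/
Velar: /k/ ~ /ɡ/
Uvular: /q/ ~ /ɢ/
Bilabial: only /p/ (voiceless); no voiced partner.
So /p/ is the unpaired segment.

/p/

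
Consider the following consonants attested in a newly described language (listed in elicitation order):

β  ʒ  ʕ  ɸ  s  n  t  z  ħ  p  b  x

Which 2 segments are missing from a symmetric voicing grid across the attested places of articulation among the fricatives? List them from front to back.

place of articulation  voiceless  voiced  
bilabial          ɸ         β       
alveolar          s         z       
postalveolar      —         ʒ       
velar             x         —       
pharyngeal        ħ         ʕ       
Gaps, from front to back: postalveolar lacks voiceless (/ʃ/); velar lacks voiced (/ɣ/).

/ʃ/, /ɣ/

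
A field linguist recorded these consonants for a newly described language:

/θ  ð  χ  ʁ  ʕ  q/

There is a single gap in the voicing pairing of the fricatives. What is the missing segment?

dental: voiceless /θ/, voiced /ð/.
uvular: voiceless /χ/, voiced /ʁ/.
pharyngeal: voiceless —, voiced /ʕ/.
The pharyngeal row has no voiceless member, so the gap is the voiceless pharyngeal fricative /ħ/.

/ħ/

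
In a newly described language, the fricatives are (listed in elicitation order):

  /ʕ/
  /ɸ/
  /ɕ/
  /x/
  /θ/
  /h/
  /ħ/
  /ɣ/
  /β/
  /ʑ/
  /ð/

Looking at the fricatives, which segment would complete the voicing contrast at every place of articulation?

/ɦ/

bilabial: voiceless /ɸ/, voiced /β/.
dental: voiceless /θ/, voiced /ð/.
alveolo-palatal: voiceless /ɕ/, voiced /ʑ/.
velar: voiceless /x/, voiced /ɣ/.
pharyngeal: voiceless /ħ/, voiced /ʕ/.
glottal: voiceless /h/, voiced —.
The glottal row has no voiced member, so the gap is the voiced glottal fricative /ɦ/.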